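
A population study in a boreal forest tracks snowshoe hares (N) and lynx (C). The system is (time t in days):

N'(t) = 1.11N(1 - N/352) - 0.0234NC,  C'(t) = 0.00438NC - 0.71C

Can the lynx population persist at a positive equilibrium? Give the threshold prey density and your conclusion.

Threshold N = 162; K > 162, so yes, the predator persists.

The predator equation gives dC/dt > 0 only when N > 0.71/0.00438 = 162.
Without the predator, N → K = 352. Since 352 > 162, the predator can invade and persist.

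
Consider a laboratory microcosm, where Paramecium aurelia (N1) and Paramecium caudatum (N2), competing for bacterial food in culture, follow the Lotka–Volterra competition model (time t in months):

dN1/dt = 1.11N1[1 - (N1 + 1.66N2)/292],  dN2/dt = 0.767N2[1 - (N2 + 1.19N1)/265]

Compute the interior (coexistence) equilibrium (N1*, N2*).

N1* ≈ 152, N2* ≈ 84.6

Setting both brackets to zero gives the nullclines N1 + 1.66N2 = 292 and 1.19N1 + N2 = 265.
Substituting N2 = 265 - 1.19N1 into the first: N1(1 - 1.66·1.19) = 292 - 1.66·265.
So N1* = -148/-0.975 = 152, and then N2* = 265 - 1.19·152 = 84.6.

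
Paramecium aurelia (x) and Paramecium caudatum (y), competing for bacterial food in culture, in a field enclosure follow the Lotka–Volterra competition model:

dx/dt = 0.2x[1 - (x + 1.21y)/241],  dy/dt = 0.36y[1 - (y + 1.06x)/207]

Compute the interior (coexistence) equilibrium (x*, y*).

Setting both brackets to zero gives the nullclines x + 1.21y = 241 and 1.06x + y = 207.
Substituting y = 207 - 1.06x into the first: x(1 - 1.21·1.06) = 241 - 1.21·207.
So x* = -9.47/-0.283 = 33.5, and then y* = 207 - 1.06·33.5 = 171.

x* ≈ 33.5, y* ≈ 171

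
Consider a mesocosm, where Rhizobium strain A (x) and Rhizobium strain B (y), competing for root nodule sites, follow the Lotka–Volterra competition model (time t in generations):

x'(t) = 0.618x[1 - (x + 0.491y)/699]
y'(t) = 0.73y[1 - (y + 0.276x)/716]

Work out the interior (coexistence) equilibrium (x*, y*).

Setting both brackets to zero gives the nullclines x + 0.491y = 699 and 0.276x + y = 716.
Substituting y = 716 - 0.276x into the first: x(1 - 0.491·0.276) = 699 - 0.491·716.
So x* = 347/0.864 = 402, and then y* = 716 - 0.276·402 = 605.

x* ≈ 402, y* ≈ 605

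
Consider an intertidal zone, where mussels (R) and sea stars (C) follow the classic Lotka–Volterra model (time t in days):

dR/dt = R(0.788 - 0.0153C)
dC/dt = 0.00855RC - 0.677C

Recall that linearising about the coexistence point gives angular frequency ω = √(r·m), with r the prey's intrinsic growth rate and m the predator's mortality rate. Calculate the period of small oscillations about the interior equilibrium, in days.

Here r = 0.788 and m = 0.677, so r·m = 0.533.
ω = √0.533 = 0.73 per day, hence T = 2π/ω ≈ 8.6 days.

T ≈ 8.6 days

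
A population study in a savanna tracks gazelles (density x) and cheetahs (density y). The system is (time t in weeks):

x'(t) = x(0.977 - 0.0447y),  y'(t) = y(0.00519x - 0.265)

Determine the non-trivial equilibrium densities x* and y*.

Set dy/dt = 0 with y > 0: 0.00519x - 0.265 = 0, so x* = 0.265/0.00519 = 51.1.
Set dx/dt = 0 with x > 0: 0.977 - 0.0447y = 0, so y* = 0.977/0.0447 = 21.9.

x* ≈ 51.1, y* ≈ 21.9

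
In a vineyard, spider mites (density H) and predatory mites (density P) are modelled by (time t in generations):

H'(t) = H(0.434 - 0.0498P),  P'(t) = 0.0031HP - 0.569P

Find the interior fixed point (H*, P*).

Set dP/dt = 0 with P > 0: 0.0031H - 0.569 = 0, so H* = 0.569/0.0031 = 184.
Set dH/dt = 0 with H > 0: 0.434 - 0.0498P = 0, so P* = 0.434/0.0498 = 8.71.

H* ≈ 184, P* ≈ 8.71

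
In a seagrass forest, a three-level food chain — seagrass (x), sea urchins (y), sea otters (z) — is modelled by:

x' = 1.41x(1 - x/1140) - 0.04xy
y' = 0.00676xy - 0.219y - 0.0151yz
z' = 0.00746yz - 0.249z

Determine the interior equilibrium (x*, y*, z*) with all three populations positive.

From dz/dt = 0: 0.00746y* = 0.249, so y* = 33.4.
From dx/dt = 0: 1.41(1 - x*/1140) = 0.04·33.4, giving x* = 1140·(1 - 0.947) = 60.5.
From dy/dt = 0: 0.00676·60.5 - 0.219 = 0.0151z*, so z* = 0.19/0.0151 = 12.6.

x* ≈ 60.5, y* ≈ 33.4, z* ≈ 12.6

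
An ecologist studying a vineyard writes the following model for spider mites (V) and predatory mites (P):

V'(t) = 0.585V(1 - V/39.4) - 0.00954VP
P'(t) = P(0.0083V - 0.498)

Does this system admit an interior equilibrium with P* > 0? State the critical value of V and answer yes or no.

Threshold V = 60; K < 60, so no, the predator goes extinct.

The predator equation gives dP/dt > 0 only when V > 0.498/0.0083 = 60.
Without the predator, V → K = 39.4. Since 39.4 < 60, the predator cannot invade.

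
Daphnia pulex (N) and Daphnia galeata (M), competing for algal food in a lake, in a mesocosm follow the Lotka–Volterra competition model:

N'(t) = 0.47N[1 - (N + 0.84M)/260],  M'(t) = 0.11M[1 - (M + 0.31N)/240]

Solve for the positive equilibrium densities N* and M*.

Setting both brackets to zero gives the nullclines N + 0.84M = 260 and 0.31N + M = 240.
Substituting M = 240 - 0.31N into the first: N(1 - 0.84·0.31) = 260 - 0.84·240.
So N* = 58.4/0.74 = 79, and then M* = 240 - 0.31·79 = 216.

N* ≈ 79, M* ≈ 216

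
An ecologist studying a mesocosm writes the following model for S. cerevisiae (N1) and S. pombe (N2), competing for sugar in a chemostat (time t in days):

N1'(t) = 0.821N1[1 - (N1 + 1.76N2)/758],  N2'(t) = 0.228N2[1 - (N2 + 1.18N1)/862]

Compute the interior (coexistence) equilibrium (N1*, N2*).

N1* ≈ 705, N2* ≈ 30.1

Setting both brackets to zero gives the nullclines N1 + 1.76N2 = 758 and 1.18N1 + N2 = 862.
Substituting N2 = 862 - 1.18N1 into the first: N1(1 - 1.76·1.18) = 758 - 1.76·862.
So N1* = -759/-1.08 = 705, and then N2* = 862 - 1.18·705 = 30.1.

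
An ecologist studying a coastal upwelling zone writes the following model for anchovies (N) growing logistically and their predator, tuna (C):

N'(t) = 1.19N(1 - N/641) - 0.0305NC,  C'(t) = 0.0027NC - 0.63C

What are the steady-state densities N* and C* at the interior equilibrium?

From dC/dt = 0 with C > 0: 0.0027N* = 0.63, so N* = 233.
Substitute into dN/dt = 0: 1.19(1 - 233/641) = 0.0305C*.
The bracket is 0.636, giving C* = 0.757/0.0305 = 24.8.

N* ≈ 233, C* ≈ 24.8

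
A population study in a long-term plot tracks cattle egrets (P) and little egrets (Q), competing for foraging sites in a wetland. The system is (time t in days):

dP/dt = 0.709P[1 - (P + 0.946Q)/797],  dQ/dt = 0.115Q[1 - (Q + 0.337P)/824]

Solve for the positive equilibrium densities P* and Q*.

P* ≈ 25.7, Q* ≈ 815

Setting both brackets to zero gives the nullclines P + 0.946Q = 797 and 0.337P + Q = 824.
Substituting Q = 824 - 0.337P into the first: P(1 - 0.946·0.337) = 797 - 0.946·824.
So P* = 17.5/0.681 = 25.7, and then Q* = 824 - 0.337·25.7 = 815.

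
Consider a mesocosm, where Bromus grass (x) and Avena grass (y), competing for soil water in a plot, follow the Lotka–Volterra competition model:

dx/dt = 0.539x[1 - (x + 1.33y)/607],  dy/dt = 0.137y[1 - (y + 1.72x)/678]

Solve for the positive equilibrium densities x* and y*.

x* ≈ 229, y* ≈ 284

Setting both brackets to zero gives the nullclines x + 1.33y = 607 and 1.72x + y = 678.
Substituting y = 678 - 1.72x into the first: x(1 - 1.33·1.72) = 607 - 1.33·678.
So x* = -295/-1.29 = 229, and then y* = 678 - 1.72·229 = 284.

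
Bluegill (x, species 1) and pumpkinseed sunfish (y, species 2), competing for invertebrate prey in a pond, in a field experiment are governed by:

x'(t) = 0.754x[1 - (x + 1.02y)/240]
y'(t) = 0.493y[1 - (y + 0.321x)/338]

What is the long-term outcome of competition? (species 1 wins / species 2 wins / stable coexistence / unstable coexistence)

Compare the nullcline intercepts: K1/α12 = 240/1.02 = 235 < K2 = 338; K2/α21 = 338/0.321 = 1050 > K1 = 240.
Since the inequalities point opposite ways, species 2 can invade but species 1 cannot.

species 2 excludes species 1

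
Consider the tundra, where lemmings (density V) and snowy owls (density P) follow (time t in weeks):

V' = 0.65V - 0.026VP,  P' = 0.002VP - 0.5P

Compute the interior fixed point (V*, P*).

Set dP/dt = 0 with P > 0: 0.002V - 0.5 = 0, so V* = 0.5/0.002 = 250.
Set dV/dt = 0 with V > 0: 0.65 - 0.026P = 0, so P* = 0.65/0.026 = 25.

V* ≈ 250, P* ≈ 25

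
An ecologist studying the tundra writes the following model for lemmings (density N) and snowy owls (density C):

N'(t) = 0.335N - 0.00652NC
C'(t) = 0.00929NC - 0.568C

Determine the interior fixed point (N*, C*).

N* ≈ 61.1, C* ≈ 51.4

Set dC/dt = 0 with C > 0: 0.00929N - 0.568 = 0, so N* = 0.568/0.00929 = 61.1.
Set dN/dt = 0 with N > 0: 0.335 - 0.00652C = 0, so C* = 0.335/0.00652 = 51.4.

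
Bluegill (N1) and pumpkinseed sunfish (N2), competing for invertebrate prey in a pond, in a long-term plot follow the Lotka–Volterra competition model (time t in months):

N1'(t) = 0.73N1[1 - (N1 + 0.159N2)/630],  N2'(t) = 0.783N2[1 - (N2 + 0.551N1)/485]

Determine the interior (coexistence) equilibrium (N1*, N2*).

Setting both brackets to zero gives the nullclines N1 + 0.159N2 = 630 and 0.551N1 + N2 = 485.
Substituting N2 = 485 - 0.551N1 into the first: N1(1 - 0.159·0.551) = 630 - 0.159·485.
So N1* = 553/0.912 = 606, and then N2* = 485 - 0.551·606 = 151.

N1* ≈ 606, N2* ≈ 151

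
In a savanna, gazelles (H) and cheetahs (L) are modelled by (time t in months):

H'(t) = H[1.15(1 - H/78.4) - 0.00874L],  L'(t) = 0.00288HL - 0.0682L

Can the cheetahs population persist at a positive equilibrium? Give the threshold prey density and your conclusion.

The predator equation gives dL/dt > 0 only when H > 0.0682/0.00288 = 23.7.
Without the predator, H → K = 78.4. Since 78.4 > 23.7, the predator can invade and persist.

Threshold H = 23.7; K > 23.7, so yes, the predator persists.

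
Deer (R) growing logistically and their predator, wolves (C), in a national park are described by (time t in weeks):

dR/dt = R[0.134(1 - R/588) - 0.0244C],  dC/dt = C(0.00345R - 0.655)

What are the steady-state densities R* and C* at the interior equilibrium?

R* ≈ 190, C* ≈ 3.72

From dC/dt = 0 with C > 0: 0.00345R* = 0.655, so R* = 190.
Substitute into dR/dt = 0: 0.134(1 - 190/588) = 0.0244C*.
The bracket is 0.677, giving C* = 0.0907/0.0244 = 3.72.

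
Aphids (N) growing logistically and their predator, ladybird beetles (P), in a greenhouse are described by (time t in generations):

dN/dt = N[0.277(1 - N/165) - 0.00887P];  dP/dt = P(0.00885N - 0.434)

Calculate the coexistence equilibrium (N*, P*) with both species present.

N* ≈ 49, P* ≈ 21.9

From dP/dt = 0 with P > 0: 0.00885N* = 0.434, so N* = 49.
Substitute into dN/dt = 0: 0.277(1 - 49/165) = 0.00887P*.
The bracket is 0.703, giving P* = 0.195/0.00887 = 21.9.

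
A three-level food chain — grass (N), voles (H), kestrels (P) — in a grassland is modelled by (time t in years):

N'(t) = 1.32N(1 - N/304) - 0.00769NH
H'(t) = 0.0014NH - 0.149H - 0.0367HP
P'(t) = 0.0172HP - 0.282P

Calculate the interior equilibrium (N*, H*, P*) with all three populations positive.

From dP/dt = 0: 0.0172H* = 0.282, so H* = 16.4.
From dN/dt = 0: 1.32(1 - N*/304) = 0.00769·16.4, giving N* = 304·(1 - 0.0955) = 275.
From dH/dt = 0: 0.0014·275 - 0.149 = 0.0367P*, so P* = 0.236/0.0367 = 6.43.

N* ≈ 275, H* ≈ 16.4, P* ≈ 6.43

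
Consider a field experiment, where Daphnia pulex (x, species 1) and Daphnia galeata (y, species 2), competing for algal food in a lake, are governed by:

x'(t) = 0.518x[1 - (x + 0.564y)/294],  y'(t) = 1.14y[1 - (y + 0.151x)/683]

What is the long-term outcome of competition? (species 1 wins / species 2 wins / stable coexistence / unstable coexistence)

species 2 excludes species 1

Compare the nullcline intercepts: K1/α12 = 294/0.564 = 521 < K2 = 683; K2/α21 = 683/0.151 = 4520 > K1 = 294.
Since the inequalities point opposite ways, species 2 can invade but species 1 cannot.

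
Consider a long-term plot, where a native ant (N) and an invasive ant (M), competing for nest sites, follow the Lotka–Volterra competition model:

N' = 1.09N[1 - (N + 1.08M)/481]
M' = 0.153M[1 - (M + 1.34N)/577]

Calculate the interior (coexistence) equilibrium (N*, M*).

N* ≈ 318, M* ≈ 151

Setting both brackets to zero gives the nullclines N + 1.08M = 481 and 1.34N + M = 577.
Substituting M = 577 - 1.34N into the first: N(1 - 1.08·1.34) = 481 - 1.08·577.
So N* = -142/-0.447 = 318, and then M* = 577 - 1.34·318 = 151.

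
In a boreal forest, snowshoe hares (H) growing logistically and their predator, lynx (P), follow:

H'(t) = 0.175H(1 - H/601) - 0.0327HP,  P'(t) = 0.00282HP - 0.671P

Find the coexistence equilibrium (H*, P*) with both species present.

H* ≈ 238, P* ≈ 3.23

From dP/dt = 0 with P > 0: 0.00282H* = 0.671, so H* = 238.
Substitute into dH/dt = 0: 0.175(1 - 238/601) = 0.0327P*.
The bracket is 0.604, giving P* = 0.106/0.0327 = 3.23.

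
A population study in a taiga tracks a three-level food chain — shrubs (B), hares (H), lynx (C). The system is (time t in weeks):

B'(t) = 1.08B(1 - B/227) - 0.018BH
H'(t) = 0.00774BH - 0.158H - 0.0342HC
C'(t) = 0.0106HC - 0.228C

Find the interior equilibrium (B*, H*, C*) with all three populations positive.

B* ≈ 146, H* ≈ 21.5, C* ≈ 28.3

From dC/dt = 0: 0.0106H* = 0.228, so H* = 21.5.
From dB/dt = 0: 1.08(1 - B*/227) = 0.018·21.5, giving B* = 227·(1 - 0.358) = 146.
From dH/dt = 0: 0.00774·146 - 0.158 = 0.0342C*, so C* = 0.969/0.0342 = 28.3.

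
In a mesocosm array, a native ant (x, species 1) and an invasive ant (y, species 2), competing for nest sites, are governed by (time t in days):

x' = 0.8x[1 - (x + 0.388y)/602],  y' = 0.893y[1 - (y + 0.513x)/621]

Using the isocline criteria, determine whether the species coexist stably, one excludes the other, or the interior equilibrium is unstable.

Compare the nullcline intercepts: K1/α12 = 602/0.388 = 1550 > K2 = 621; K2/α21 = 621/0.513 = 1210 > K1 = 602.
Since both inequalities hold, each species can invade when rare, so the interior equilibrium is stable.

stable coexistence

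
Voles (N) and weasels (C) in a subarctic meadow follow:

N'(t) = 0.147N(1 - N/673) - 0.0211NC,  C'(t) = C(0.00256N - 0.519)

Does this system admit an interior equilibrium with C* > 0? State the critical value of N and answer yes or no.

The predator equation gives dC/dt > 0 only when N > 0.519/0.00256 = 203.
Without the predator, N → K = 673. Since 673 > 203, the predator can invade and persist.

Threshold N = 203; K > 203, so yes, the predator persists.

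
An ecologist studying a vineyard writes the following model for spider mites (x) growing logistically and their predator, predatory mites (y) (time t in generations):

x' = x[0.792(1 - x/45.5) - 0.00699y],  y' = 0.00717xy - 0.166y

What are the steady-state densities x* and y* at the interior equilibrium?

From dy/dt = 0 with y > 0: 0.00717x* = 0.166, so x* = 23.2.
Substitute into dx/dt = 0: 0.792(1 - 23.2/45.5) = 0.00699y*.
The bracket is 0.491, giving y* = 0.389/0.00699 = 55.7.

x* ≈ 23.2, y* ≈ 55.7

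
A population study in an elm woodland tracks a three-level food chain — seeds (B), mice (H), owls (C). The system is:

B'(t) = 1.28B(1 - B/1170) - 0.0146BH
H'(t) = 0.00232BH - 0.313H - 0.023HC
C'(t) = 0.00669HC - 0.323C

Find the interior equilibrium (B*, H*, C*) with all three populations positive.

B* ≈ 526, H* ≈ 48.3, C* ≈ 39.4

From dC/dt = 0: 0.00669H* = 0.323, so H* = 48.3.
From dB/dt = 0: 1.28(1 - B*/1170) = 0.0146·48.3, giving B* = 1170·(1 - 0.551) = 526.
From dH/dt = 0: 0.00232·526 - 0.313 = 0.023C*, so C* = 0.907/0.023 = 39.4.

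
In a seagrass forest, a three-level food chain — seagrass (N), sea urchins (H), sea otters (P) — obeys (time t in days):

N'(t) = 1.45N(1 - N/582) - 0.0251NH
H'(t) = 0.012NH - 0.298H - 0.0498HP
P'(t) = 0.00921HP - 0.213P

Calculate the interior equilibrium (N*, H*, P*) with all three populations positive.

From dP/dt = 0: 0.00921H* = 0.213, so H* = 23.1.
From dN/dt = 0: 1.45(1 - N*/582) = 0.0251·23.1, giving N* = 582·(1 - 0.4) = 349.
From dH/dt = 0: 0.012·349 - 0.298 = 0.0498P*, so P* = 3.89/0.0498 = 78.1.

N* ≈ 349, H* ≈ 23.1, P* ≈ 78.1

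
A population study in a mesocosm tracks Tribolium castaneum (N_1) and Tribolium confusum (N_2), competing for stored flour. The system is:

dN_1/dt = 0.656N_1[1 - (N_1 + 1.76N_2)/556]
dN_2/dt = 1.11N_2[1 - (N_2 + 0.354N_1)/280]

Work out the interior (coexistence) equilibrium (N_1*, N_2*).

Setting both brackets to zero gives the nullclines N_1 + 1.76N_2 = 556 and 0.354N_1 + N_2 = 280.
Substituting N_2 = 280 - 0.354N_1 into the first: N_1(1 - 1.76·0.354) = 556 - 1.76·280.
So N_1* = 63.2/0.377 = 168, and then N_2* = 280 - 0.354·168 = 221.

N_1* ≈ 168, N_2* ≈ 221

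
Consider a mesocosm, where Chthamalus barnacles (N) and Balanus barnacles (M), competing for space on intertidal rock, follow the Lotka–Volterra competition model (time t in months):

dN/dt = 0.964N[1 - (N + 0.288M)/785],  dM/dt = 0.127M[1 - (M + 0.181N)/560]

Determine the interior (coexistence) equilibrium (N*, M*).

N* ≈ 658, M* ≈ 441

Setting both brackets to zero gives the nullclines N + 0.288M = 785 and 0.181N + M = 560.
Substituting M = 560 - 0.181N into the first: N(1 - 0.288·0.181) = 785 - 0.288·560.
So N* = 624/0.948 = 658, and then M* = 560 - 0.181·658 = 441.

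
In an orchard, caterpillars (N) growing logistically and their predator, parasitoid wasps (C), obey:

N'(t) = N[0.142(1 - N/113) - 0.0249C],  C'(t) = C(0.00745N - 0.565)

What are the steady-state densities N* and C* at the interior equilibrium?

From dC/dt = 0 with C > 0: 0.00745N* = 0.565, so N* = 75.8.
Substitute into dN/dt = 0: 0.142(1 - 75.8/113) = 0.0249C*.
The bracket is 0.329, giving C* = 0.0467/0.0249 = 1.88.

N* ≈ 75.8, C* ≈ 1.88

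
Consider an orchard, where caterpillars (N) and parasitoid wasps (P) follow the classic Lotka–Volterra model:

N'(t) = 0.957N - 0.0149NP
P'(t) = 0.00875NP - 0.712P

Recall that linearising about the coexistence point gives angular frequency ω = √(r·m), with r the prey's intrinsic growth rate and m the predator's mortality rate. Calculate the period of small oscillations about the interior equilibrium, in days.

Here r = 0.957 and m = 0.712, so r·m = 0.681.
ω = √0.681 = 0.825 per day, hence T = 2π/ω ≈ 7.61 days.

T ≈ 7.61 days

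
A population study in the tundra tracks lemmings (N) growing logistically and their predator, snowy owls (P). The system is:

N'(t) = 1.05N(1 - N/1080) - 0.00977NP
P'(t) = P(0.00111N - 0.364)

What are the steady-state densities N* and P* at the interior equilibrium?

N* ≈ 328, P* ≈ 74.8

From dP/dt = 0 with P > 0: 0.00111N* = 0.364, so N* = 328.
Substitute into dN/dt = 0: 1.05(1 - 328/1080) = 0.00977P*.
The bracket is 0.696, giving P* = 0.731/0.00977 = 74.8.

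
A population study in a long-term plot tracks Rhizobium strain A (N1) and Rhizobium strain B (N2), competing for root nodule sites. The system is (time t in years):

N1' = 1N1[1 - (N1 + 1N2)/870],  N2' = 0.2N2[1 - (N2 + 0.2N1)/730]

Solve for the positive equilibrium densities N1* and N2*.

N1* ≈ 175, N2* ≈ 695

Setting both brackets to zero gives the nullclines N1 + 1N2 = 870 and 0.2N1 + N2 = 730.
Substituting N2 = 730 - 0.2N1 into the first: N1(1 - 1·0.2) = 870 - 1·730.
So N1* = 140/0.8 = 175, and then N2* = 730 - 0.2·175 = 695.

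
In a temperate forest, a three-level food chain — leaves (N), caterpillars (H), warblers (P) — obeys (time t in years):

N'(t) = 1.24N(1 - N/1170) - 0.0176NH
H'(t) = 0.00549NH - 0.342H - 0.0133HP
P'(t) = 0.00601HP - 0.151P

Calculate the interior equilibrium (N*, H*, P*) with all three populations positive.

From dP/dt = 0: 0.00601H* = 0.151, so H* = 25.1.
From dN/dt = 0: 1.24(1 - N*/1170) = 0.0176·25.1, giving N* = 1170·(1 - 0.357) = 753.
From dH/dt = 0: 0.00549·753 - 0.342 = 0.0133P*, so P* = 3.79/0.0133 = 285.

N* ≈ 753, H* ≈ 25.1, P* ≈ 285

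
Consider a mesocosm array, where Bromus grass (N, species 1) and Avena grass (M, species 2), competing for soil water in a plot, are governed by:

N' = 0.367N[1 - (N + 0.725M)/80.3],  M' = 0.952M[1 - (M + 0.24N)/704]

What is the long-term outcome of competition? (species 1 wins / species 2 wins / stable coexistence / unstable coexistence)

species 2 excludes species 1

Compare the nullcline intercepts: K1/α12 = 80.3/0.725 = 111 < K2 = 704; K2/α21 = 704/0.24 = 2930 > K1 = 80.3.
Since the inequalities point opposite ways, species 2 can invade but species 1 cannot.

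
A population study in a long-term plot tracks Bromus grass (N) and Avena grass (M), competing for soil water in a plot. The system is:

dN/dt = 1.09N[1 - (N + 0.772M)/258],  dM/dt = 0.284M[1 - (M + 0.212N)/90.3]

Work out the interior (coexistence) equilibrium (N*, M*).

Setting both brackets to zero gives the nullclines N + 0.772M = 258 and 0.212N + M = 90.3.
Substituting M = 90.3 - 0.212N into the first: N(1 - 0.772·0.212) = 258 - 0.772·90.3.
So N* = 188/0.836 = 225, and then M* = 90.3 - 0.212·225 = 42.6.

N* ≈ 225, M* ≈ 42.6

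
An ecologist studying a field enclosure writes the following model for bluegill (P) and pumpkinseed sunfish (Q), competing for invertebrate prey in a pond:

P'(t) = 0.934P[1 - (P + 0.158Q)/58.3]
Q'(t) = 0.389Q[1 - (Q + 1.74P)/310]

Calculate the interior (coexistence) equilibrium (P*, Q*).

P* ≈ 12.9, Q* ≈ 288

Setting both brackets to zero gives the nullclines P + 0.158Q = 58.3 and 1.74P + Q = 310.
Substituting Q = 310 - 1.74P into the first: P(1 - 0.158·1.74) = 58.3 - 0.158·310.
So P* = 9.32/0.725 = 12.9, and then Q* = 310 - 1.74·12.9 = 288.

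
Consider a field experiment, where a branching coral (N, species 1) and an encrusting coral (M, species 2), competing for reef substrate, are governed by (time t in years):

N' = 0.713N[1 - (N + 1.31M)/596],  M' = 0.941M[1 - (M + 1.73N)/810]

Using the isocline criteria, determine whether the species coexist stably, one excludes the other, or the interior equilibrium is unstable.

unstable coexistence (outcome depends on initial conditions)

Compare the nullcline intercepts: K1/α12 = 596/1.31 = 455 < K2 = 810; K2/α21 = 810/1.73 = 468 < K1 = 596.
Since both are reversed, neither can invade when rare; the interior point is a saddle.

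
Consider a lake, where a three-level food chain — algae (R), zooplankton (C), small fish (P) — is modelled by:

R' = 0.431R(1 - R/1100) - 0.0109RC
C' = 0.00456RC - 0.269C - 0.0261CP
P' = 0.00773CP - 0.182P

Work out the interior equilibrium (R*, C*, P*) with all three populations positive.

From dP/dt = 0: 0.00773C* = 0.182, so C* = 23.5.
From dR/dt = 0: 0.431(1 - R*/1100) = 0.0109·23.5, giving R* = 1100·(1 - 0.595) = 445.
From dC/dt = 0: 0.00456·445 - 0.269 = 0.0261P*, so P* = 1.76/0.0261 = 67.4.

R* ≈ 445, C* ≈ 23.5, P* ≈ 67.4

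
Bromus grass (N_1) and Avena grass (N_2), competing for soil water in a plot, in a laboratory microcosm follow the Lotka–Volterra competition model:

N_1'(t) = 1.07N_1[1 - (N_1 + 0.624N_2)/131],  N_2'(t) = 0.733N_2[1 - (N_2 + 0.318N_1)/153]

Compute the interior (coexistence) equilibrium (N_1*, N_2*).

N_1* ≈ 44.3, N_2* ≈ 139

Setting both brackets to zero gives the nullclines N_1 + 0.624N_2 = 131 and 0.318N_1 + N_2 = 153.
Substituting N_2 = 153 - 0.318N_1 into the first: N_1(1 - 0.624·0.318) = 131 - 0.624·153.
So N_1* = 35.5/0.802 = 44.3, and then N_2* = 153 - 0.318·44.3 = 139.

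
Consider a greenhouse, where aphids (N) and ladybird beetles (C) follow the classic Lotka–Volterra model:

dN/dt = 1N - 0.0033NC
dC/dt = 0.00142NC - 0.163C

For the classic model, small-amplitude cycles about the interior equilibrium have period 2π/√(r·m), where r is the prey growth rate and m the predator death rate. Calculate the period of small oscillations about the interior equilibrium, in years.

Here r = 1 and m = 0.163, so r·m = 0.163.
ω = √0.163 = 0.404 per year, hence T = 2π/ω ≈ 15.6 years.

T ≈ 15.6 years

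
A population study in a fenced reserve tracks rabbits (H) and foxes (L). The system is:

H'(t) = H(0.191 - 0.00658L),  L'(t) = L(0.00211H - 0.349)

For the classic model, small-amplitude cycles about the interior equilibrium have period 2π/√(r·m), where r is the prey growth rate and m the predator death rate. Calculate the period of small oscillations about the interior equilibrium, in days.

T ≈ 24.3 days

Here r = 0.191 and m = 0.349, so r·m = 0.0667.
ω = √0.0667 = 0.258 per day, hence T = 2π/ω ≈ 24.3 days.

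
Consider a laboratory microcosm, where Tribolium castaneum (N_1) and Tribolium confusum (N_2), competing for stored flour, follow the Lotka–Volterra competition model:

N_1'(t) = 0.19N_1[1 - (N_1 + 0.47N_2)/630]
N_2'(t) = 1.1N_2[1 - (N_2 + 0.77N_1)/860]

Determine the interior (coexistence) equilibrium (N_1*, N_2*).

Setting both brackets to zero gives the nullclines N_1 + 0.47N_2 = 630 and 0.77N_1 + N_2 = 860.
Substituting N_2 = 860 - 0.77N_1 into the first: N_1(1 - 0.47·0.77) = 630 - 0.47·860.
So N_1* = 226/0.638 = 354, and then N_2* = 860 - 0.77·354 = 588.

N_1* ≈ 354, N_2* ≈ 588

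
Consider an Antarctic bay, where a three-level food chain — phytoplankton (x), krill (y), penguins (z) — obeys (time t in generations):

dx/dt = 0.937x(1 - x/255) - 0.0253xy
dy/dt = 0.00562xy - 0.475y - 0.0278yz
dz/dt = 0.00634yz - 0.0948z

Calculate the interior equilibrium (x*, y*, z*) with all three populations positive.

From dz/dt = 0: 0.00634y* = 0.0948, so y* = 15.
From dx/dt = 0: 0.937(1 - x*/255) = 0.0253·15, giving x* = 255·(1 - 0.404) = 152.
From dy/dt = 0: 0.00562·152 - 0.475 = 0.0278z*, so z* = 0.38/0.0278 = 13.7.

x* ≈ 152, y* ≈ 15, z* ≈ 13.7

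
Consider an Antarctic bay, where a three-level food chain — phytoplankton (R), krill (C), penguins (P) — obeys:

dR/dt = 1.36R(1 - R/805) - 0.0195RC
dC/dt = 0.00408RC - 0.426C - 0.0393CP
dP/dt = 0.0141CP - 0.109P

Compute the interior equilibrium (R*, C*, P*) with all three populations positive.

R* ≈ 716, C* ≈ 7.73, P* ≈ 63.5

From dP/dt = 0: 0.0141C* = 0.109, so C* = 7.73.
From dR/dt = 0: 1.36(1 - R*/805) = 0.0195·7.73, giving R* = 805·(1 - 0.111) = 716.
From dC/dt = 0: 0.00408·716 - 0.426 = 0.0393P*, so P* = 2.49/0.0393 = 63.5.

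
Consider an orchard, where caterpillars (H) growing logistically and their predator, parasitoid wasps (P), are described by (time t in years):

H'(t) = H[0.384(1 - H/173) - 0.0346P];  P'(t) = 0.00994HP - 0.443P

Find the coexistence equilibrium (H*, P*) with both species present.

From dP/dt = 0 with P > 0: 0.00994H* = 0.443, so H* = 44.6.
Substitute into dH/dt = 0: 0.384(1 - 44.6/173) = 0.0346P*.
The bracket is 0.742, giving P* = 0.285/0.0346 = 8.24.

H* ≈ 44.6, P* ≈ 8.24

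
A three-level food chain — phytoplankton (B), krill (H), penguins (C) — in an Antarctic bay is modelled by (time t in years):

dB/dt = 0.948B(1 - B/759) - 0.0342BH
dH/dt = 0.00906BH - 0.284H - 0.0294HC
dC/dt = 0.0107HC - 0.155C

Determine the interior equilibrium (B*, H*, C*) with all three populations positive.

B* ≈ 362, H* ≈ 14.5, C* ≈ 102

From dC/dt = 0: 0.0107H* = 0.155, so H* = 14.5.
From dB/dt = 0: 0.948(1 - B*/759) = 0.0342·14.5, giving B* = 759·(1 - 0.523) = 362.
From dH/dt = 0: 0.00906·362 - 0.284 = 0.0294C*, so C* = 3/0.0294 = 102.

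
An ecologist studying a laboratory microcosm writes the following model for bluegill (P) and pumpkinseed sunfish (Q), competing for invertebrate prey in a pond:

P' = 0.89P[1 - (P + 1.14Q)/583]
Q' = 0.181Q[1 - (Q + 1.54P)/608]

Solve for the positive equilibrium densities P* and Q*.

P* ≈ 146, Q* ≈ 384

Setting both brackets to zero gives the nullclines P + 1.14Q = 583 and 1.54P + Q = 608.
Substituting Q = 608 - 1.54P into the first: P(1 - 1.14·1.54) = 583 - 1.14·608.
So P* = -110/-0.756 = 146, and then Q* = 608 - 1.54·146 = 384.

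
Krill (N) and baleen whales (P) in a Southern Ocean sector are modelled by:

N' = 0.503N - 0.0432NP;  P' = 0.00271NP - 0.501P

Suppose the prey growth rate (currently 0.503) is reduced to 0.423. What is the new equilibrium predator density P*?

P* ≈ 9.79

At the interior fixed point, setting dN/dt = 0 with N > 0 fixes P* = (prey growth rate)/(NP coefficient) — independent of the other coefficients.
With the change, P* = 0.423/0.0432 = 9.79; it falls from 11.6.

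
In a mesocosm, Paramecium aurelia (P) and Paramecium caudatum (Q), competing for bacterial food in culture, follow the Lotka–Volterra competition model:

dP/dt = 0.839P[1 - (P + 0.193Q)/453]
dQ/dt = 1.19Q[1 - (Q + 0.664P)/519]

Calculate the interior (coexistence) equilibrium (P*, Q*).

Setting both brackets to zero gives the nullclines P + 0.193Q = 453 and 0.664P + Q = 519.
Substituting Q = 519 - 0.664P into the first: P(1 - 0.193·0.664) = 453 - 0.193·519.
So P* = 353/0.872 = 405, and then Q* = 519 - 0.664·405 = 250.

P* ≈ 405, Q* ≈ 250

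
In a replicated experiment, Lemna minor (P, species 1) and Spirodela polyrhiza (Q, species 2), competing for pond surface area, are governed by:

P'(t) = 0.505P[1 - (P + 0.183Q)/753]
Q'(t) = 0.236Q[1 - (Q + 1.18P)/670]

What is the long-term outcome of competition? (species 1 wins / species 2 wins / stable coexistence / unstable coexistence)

Compare the nullcline intercepts: K1/α12 = 753/0.183 = 4110 > K2 = 670; K2/α21 = 670/1.18 = 568 < K1 = 753.
Since the inequalities point opposite ways, species 1 can invade but species 2 cannot.

species 1 excludes species 2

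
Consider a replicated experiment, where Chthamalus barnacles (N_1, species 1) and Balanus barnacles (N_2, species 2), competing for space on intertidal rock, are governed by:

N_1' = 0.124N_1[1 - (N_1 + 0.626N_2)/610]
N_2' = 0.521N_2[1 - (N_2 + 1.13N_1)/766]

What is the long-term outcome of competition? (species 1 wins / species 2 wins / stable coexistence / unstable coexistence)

stable coexistence

Compare the nullcline intercepts: K1/α12 = 610/0.626 = 974 > K2 = 766; K2/α21 = 766/1.13 = 678 > K1 = 610.
Since both inequalities hold, each species can invade when rare, so the interior equilibrium is stable.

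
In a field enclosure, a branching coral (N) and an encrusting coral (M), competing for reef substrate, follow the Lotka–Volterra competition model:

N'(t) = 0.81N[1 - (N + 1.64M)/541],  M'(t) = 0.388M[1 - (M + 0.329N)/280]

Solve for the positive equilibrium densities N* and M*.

Setting both brackets to zero gives the nullclines N + 1.64M = 541 and 0.329N + M = 280.
Substituting M = 280 - 0.329N into the first: N(1 - 1.64·0.329) = 541 - 1.64·280.
So N* = 81.8/0.46 = 178, and then M* = 280 - 0.329·178 = 222.

N* ≈ 178, M* ≈ 222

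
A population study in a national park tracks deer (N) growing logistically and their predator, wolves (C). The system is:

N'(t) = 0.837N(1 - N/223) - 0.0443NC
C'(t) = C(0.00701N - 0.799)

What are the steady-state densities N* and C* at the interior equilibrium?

N* ≈ 114, C* ≈ 9.24

From dC/dt = 0 with C > 0: 0.00701N* = 0.799, so N* = 114.
Substitute into dN/dt = 0: 0.837(1 - 114/223) = 0.0443C*.
The bracket is 0.489, giving C* = 0.409/0.0443 = 9.24.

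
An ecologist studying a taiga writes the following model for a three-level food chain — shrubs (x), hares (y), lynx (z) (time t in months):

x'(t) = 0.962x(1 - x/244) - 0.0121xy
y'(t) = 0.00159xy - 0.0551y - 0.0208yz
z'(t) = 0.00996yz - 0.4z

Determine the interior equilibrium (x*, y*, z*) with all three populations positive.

From dz/dt = 0: 0.00996y* = 0.4, so y* = 40.2.
From dx/dt = 0: 0.962(1 - x*/244) = 0.0121·40.2, giving x* = 244·(1 - 0.505) = 121.
From dy/dt = 0: 0.00159·121 - 0.0551 = 0.0208z*, so z* = 0.137/0.0208 = 6.58.

x* ≈ 121, y* ≈ 40.2, z* ≈ 6.58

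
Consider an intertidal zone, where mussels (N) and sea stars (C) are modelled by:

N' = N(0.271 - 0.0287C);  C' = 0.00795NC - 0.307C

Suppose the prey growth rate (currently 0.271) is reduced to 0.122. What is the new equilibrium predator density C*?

At the interior fixed point, setting dN/dt = 0 with N > 0 fixes C* = (prey growth rate)/(NC coefficient) — independent of the other coefficients.
With the change, C* = 0.122/0.0287 = 4.25; it falls from 9.44.

C* ≈ 4.25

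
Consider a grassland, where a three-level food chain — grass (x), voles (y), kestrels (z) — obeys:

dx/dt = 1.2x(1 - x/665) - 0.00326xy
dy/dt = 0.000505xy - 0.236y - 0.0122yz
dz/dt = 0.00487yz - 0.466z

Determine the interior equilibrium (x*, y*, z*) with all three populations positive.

x* ≈ 492, y* ≈ 95.7, z* ≈ 1.03

From dz/dt = 0: 0.00487y* = 0.466, so y* = 95.7.
From dx/dt = 0: 1.2(1 - x*/665) = 0.00326·95.7, giving x* = 665·(1 - 0.26) = 492.
From dy/dt = 0: 0.000505·492 - 0.236 = 0.0122z*, so z* = 0.0125/0.0122 = 1.03.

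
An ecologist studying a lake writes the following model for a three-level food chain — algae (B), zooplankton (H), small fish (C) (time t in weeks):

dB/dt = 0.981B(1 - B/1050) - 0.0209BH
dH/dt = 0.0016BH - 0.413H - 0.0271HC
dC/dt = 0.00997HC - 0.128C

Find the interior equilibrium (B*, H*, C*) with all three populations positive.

B* ≈ 763, H* ≈ 12.8, C* ≈ 29.8

From dC/dt = 0: 0.00997H* = 0.128, so H* = 12.8.
From dB/dt = 0: 0.981(1 - B*/1050) = 0.0209·12.8, giving B* = 1050·(1 - 0.274) = 763.
From dH/dt = 0: 0.0016·763 - 0.413 = 0.0271C*, so C* = 0.807/0.0271 = 29.8.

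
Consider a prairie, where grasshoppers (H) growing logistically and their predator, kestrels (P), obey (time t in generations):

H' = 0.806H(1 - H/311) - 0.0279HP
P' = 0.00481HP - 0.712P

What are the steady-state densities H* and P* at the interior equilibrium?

From dP/dt = 0 with P > 0: 0.00481H* = 0.712, so H* = 148.
Substitute into dH/dt = 0: 0.806(1 - 148/311) = 0.0279P*.
The bracket is 0.524, giving P* = 0.422/0.0279 = 15.1.

H* ≈ 148, P* ≈ 15.1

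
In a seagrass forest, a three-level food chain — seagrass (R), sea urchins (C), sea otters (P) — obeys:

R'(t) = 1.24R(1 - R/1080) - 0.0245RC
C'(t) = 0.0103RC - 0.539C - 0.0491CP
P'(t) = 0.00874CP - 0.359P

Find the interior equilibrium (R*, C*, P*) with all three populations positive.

R* ≈ 204, C* ≈ 41.1, P* ≈ 31.7

From dP/dt = 0: 0.00874C* = 0.359, so C* = 41.1.
From dR/dt = 0: 1.24(1 - R*/1080) = 0.0245·41.1, giving R* = 1080·(1 - 0.812) = 204.
From dC/dt = 0: 0.0103·204 - 0.539 = 0.0491P*, so P* = 1.56/0.0491 = 31.7.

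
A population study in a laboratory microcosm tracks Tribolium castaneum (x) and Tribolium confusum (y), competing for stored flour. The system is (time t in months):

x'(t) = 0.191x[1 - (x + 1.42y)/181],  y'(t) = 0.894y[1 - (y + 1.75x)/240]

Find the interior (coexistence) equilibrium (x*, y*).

x* ≈ 108, y* ≈ 51.7

Setting both brackets to zero gives the nullclines x + 1.42y = 181 and 1.75x + y = 240.
Substituting y = 240 - 1.75x into the first: x(1 - 1.42·1.75) = 181 - 1.42·240.
So x* = -160/-1.48 = 108, and then y* = 240 - 1.75·108 = 51.7.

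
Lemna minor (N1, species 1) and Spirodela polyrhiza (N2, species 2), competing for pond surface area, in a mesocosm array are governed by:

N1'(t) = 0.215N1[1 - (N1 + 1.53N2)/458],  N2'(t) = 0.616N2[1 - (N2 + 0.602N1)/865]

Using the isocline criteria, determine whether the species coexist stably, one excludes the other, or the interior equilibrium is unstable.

species 2 excludes species 1

Compare the nullcline intercepts: K1/α12 = 458/1.53 = 299 < K2 = 865; K2/α21 = 865/0.602 = 1440 > K1 = 458.
Since the inequalities point opposite ways, species 2 can invade but species 1 cannot.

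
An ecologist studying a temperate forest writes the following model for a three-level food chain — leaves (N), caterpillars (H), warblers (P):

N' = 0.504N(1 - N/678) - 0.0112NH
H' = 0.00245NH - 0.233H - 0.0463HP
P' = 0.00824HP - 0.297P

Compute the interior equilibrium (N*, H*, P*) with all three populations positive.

N* ≈ 135, H* ≈ 36, P* ≈ 2.11

From dP/dt = 0: 0.00824H* = 0.297, so H* = 36.
From dN/dt = 0: 0.504(1 - N*/678) = 0.0112·36, giving N* = 678·(1 - 0.801) = 135.
From dH/dt = 0: 0.00245·135 - 0.233 = 0.0463P*, so P* = 0.0976/0.0463 = 2.11.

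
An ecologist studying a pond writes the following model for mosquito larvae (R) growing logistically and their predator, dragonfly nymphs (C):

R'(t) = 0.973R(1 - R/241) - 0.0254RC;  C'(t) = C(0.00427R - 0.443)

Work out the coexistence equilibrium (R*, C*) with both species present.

R* ≈ 104, C* ≈ 21.8

From dC/dt = 0 with C > 0: 0.00427R* = 0.443, so R* = 104.
Substitute into dR/dt = 0: 0.973(1 - 104/241) = 0.0254C*.
The bracket is 0.57, giving C* = 0.554/0.0254 = 21.8.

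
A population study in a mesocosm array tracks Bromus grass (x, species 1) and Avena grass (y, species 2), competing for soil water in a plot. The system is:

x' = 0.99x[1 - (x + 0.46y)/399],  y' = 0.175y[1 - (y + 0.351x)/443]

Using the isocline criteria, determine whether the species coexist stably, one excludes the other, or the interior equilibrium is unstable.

Compare the nullcline intercepts: K1/α12 = 399/0.46 = 867 > K2 = 443; K2/α21 = 443/0.351 = 1260 > K1 = 399.
Since both inequalities hold, each species can invade when rare, so the interior equilibrium is stable.

stable coexistence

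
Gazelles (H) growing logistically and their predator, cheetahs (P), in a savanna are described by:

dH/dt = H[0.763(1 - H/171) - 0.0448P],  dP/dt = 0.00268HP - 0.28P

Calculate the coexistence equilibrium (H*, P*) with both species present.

H* ≈ 104, P* ≈ 6.63

From dP/dt = 0 with P > 0: 0.00268H* = 0.28, so H* = 104.
Substitute into dH/dt = 0: 0.763(1 - 104/171) = 0.0448P*.
The bracket is 0.389, giving P* = 0.297/0.0448 = 6.63.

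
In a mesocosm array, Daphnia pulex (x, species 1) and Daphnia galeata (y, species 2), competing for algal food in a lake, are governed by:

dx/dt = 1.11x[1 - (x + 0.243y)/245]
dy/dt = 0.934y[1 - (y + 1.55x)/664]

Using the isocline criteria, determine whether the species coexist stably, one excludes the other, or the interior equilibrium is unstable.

Compare the nullcline intercepts: K1/α12 = 245/0.243 = 1010 > K2 = 664; K2/α21 = 664/1.55 = 428 > K1 = 245.
Since both inequalities hold, each species can invade when rare, so the interior equilibrium is stable.

stable coexistence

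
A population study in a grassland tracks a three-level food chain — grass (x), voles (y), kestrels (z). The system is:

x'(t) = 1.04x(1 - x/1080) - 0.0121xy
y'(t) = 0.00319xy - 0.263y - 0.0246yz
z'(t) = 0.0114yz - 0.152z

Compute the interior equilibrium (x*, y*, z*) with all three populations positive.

x* ≈ 912, y* ≈ 13.3, z* ≈ 108

From dz/dt = 0: 0.0114y* = 0.152, so y* = 13.3.
From dx/dt = 0: 1.04(1 - x*/1080) = 0.0121·13.3, giving x* = 1080·(1 - 0.155) = 912.
From dy/dt = 0: 0.00319·912 - 0.263 = 0.0246z*, so z* = 2.65/0.0246 = 108.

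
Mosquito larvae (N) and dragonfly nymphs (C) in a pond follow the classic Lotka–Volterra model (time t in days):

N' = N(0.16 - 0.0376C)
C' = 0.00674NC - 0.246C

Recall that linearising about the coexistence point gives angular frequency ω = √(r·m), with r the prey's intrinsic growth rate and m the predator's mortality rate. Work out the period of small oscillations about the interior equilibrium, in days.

Here r = 0.16 and m = 0.246, so r·m = 0.0394.
ω = √0.0394 = 0.198 per day, hence T = 2π/ω ≈ 31.7 days.

T ≈ 31.7 days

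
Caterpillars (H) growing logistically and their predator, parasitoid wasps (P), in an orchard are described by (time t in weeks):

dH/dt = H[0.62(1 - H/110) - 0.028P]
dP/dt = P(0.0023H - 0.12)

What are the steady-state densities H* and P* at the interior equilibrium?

From dP/dt = 0 with P > 0: 0.0023H* = 0.12, so H* = 52.2.
Substitute into dH/dt = 0: 0.62(1 - 52.2/110) = 0.028P*.
The bracket is 0.526, giving P* = 0.326/0.028 = 11.6.

H* ≈ 52.2, P* ≈ 11.6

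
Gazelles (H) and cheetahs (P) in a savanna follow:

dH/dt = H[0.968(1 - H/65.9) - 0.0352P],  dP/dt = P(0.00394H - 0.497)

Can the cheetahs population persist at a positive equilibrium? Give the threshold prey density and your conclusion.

The predator equation gives dP/dt > 0 only when H > 0.497/0.00394 = 126.
Without the predator, H → K = 65.9. Since 65.9 < 126, the predator cannot invade.

Threshold H = 126; K < 126, so no, the predator goes extinct.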